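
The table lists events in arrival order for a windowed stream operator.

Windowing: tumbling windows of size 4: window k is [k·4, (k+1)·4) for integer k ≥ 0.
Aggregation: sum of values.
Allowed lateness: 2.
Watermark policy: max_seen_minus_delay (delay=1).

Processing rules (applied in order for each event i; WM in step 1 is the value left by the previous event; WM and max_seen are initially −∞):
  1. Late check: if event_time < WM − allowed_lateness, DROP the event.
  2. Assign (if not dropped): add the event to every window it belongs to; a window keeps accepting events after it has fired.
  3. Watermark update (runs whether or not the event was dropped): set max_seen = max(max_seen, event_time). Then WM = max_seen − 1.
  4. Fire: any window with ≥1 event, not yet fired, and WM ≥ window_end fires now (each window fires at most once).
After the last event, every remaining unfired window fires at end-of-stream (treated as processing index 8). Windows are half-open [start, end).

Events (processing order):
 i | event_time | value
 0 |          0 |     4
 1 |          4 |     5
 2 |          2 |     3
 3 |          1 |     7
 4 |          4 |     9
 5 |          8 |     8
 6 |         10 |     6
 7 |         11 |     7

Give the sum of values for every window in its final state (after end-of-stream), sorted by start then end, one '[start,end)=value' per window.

[0,4)=14 [4,8)=14 [8,12)=21

i=0 t=0 v=4: → [0,4); WM=-1
i=1 t=4 v=5: → [4,8); WM=3
i=2 t=2 v=3: → [0,4); WM=3
i=3 t=1 v=7: → [0,4); WM=3
i=4 t=4 v=9: → [4,8); WM=3
i=5 t=8 v=8: → [8,12); WM=7; [0,4) fires=14
i=6 t=10 v=6: → [8,12); WM=9; [4,8) fires=14
i=7 t=11 v=7: → [8,12); WM=10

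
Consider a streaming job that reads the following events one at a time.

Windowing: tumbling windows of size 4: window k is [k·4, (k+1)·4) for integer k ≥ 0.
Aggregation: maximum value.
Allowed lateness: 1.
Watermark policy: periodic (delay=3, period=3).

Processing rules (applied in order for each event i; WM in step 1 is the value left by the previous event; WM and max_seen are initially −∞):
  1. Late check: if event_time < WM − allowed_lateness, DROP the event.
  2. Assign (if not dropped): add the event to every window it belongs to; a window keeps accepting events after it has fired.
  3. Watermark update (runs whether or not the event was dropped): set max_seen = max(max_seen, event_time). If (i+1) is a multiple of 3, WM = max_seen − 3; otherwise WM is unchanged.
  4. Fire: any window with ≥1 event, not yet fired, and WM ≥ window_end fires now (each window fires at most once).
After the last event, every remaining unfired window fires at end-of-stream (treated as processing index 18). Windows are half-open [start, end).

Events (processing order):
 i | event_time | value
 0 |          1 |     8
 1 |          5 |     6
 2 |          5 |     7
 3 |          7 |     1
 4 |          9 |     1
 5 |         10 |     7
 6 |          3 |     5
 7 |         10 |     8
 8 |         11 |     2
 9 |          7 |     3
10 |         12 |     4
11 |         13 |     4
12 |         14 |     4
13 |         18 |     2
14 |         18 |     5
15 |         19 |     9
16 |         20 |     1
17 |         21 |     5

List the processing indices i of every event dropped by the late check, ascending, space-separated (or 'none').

i=0 t=1 v=8: → [0,4); WM=−∞
i=1 t=5 v=6: → [4,8); WM=−∞
i=2 t=5 v=7: → [4,8); WM=2
i=3 t=7 v=1: → [4,8); WM=2
i=4 t=9 v=1: → [8,12); WM=2
i=5 t=10 v=7: → [8,12); WM=7; [0,4) fires=8
i=6 t=3 v=5: DROP (t<7-1); WM=7
i=7 t=10 v=8: → [8,12); WM=7
i=8 t=11 v=2: → [8,12); WM=8; [4,8) fires=7
i=9 t=7 v=3: → [4,8); WM=8
i=10 t=12 v=4: → [12,16); WM=8
i=11 t=13 v=4: → [12,16); WM=10
i=12 t=14 v=4: → [12,16); WM=10
i=13 t=18 v=2: → [16,20); WM=10
i=14 t=18 v=5: → [16,20); WM=15; [8,12) fires=8
i=15 t=19 v=9: → [16,20); WM=15
i=16 t=20 v=1: → [20,24); WM=15
i=17 t=21 v=5: → [20,24); WM=18; [12,16) fires=4

6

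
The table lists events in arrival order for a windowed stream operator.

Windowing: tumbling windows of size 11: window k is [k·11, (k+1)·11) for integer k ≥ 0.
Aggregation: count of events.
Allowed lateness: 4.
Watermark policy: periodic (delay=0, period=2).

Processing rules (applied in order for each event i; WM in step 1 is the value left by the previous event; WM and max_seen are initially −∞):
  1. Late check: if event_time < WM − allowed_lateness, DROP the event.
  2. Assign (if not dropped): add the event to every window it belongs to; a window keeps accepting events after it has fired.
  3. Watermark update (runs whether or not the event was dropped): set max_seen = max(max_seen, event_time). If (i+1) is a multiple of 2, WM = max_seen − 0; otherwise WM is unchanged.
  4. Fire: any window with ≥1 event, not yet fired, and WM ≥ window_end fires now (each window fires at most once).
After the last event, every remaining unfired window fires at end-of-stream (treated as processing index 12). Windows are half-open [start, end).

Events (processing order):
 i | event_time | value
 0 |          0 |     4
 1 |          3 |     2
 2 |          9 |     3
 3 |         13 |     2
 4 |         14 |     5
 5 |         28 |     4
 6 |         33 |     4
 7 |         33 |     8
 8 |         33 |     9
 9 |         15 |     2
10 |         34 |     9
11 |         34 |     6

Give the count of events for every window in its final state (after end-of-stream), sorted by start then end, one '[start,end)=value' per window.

i=0 t=0 v=4: → [0,11); WM=−∞
i=1 t=3 v=2: → [0,11); WM=3
i=2 t=9 v=3: → [0,11); WM=3
i=3 t=13 v=2: → [11,22); WM=13; [0,11) fires=3
i=4 t=14 v=5: → [11,22); WM=13
i=5 t=28 v=4: → [22,33); WM=28; [11,22) fires=2
i=6 t=33 v=4: → [33,44); WM=28
i=7 t=33 v=8: → [33,44); WM=33; [22,33) fires=1
i=8 t=33 v=9: → [33,44); WM=33
i=9 t=15 v=2: DROP (t<33-4); WM=33
i=10 t=34 v=9: → [33,44); WM=33
i=11 t=34 v=6: → [33,44); WM=34

[0,11)=3 [11,22)=2 [22,33)=1 [33,44)=5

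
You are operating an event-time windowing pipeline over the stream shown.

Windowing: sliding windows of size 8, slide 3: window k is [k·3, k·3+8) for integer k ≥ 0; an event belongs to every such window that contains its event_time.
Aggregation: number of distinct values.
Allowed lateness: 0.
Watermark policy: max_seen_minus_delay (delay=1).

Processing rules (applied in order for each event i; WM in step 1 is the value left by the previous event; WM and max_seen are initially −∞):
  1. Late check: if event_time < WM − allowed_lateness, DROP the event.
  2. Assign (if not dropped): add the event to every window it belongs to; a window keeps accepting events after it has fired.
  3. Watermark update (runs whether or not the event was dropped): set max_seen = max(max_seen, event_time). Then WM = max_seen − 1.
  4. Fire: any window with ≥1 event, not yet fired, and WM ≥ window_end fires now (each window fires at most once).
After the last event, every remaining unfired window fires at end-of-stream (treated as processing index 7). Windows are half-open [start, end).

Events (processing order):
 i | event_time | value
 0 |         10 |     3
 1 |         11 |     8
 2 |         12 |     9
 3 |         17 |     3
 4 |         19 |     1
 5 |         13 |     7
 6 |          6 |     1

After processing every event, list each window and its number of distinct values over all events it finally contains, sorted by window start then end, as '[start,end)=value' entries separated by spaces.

i=0 t=10 v=3: → [9,17),[6,14),[3,11); WM=9
i=1 t=11 v=8: → [9,17),[6,14); WM=10
i=2 t=12 v=9: → [12,20),[9,17),[6,14); WM=11; [3,11) fires=1
i=3 t=17 v=3: → [15,23),[12,20); WM=16; [6,14) fires=3
i=4 t=19 v=1: → [18,26),[15,23),[12,20); WM=18; [9,17) fires=3
i=5 t=13 v=7: DROP (t<18-0); WM=18
i=6 t=6 v=1: DROP (t<18-0); WM=18

[3,11)=1 [6,14)=3 [9,17)=3 [12,20)=3 [15,23)=2 [18,26)=1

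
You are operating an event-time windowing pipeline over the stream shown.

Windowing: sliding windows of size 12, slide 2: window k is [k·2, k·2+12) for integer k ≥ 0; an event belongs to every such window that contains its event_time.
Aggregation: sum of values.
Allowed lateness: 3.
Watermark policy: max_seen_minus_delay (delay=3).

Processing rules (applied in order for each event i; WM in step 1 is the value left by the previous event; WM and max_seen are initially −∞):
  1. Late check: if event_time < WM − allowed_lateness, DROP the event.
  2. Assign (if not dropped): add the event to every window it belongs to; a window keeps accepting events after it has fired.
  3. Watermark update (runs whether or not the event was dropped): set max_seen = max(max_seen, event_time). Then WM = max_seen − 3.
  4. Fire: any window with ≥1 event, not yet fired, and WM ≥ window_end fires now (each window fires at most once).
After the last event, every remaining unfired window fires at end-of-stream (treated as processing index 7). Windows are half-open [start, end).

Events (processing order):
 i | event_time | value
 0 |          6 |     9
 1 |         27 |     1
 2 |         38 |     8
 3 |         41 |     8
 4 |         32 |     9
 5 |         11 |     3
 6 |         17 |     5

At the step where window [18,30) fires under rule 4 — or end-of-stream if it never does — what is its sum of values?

i=0 t=6 v=9: → [6,18),[4,16),[2,14),[0,12); WM=3
i=1 t=27 v=1: → [26,38),[24,36),[22,34),[20,32),[18,30),[16,28); WM=24; [0,12) fires=9 [2,14) fires=9 [4,16) fires=9 [6,18) fires=9
i=2 t=38 v=8: → [38,50),[36,48),[34,46),[32,44),[30,42),[28,40); WM=35; [16,28) fires=1 [18,30) fires=1 [20,32) fires=1 [22,34) fires=1
i=3 t=41 v=8: → [40,52),[38,50),[36,48),[34,46),[32,44),[30,42); WM=38; [24,36) fires=1 [26,38) fires=1
i=4 t=32 v=9: DROP (t<38-3); WM=38
i=5 t=11 v=3: DROP (t<38-3); WM=38
i=6 t=17 v=5: DROP (t<38-3); WM=38

1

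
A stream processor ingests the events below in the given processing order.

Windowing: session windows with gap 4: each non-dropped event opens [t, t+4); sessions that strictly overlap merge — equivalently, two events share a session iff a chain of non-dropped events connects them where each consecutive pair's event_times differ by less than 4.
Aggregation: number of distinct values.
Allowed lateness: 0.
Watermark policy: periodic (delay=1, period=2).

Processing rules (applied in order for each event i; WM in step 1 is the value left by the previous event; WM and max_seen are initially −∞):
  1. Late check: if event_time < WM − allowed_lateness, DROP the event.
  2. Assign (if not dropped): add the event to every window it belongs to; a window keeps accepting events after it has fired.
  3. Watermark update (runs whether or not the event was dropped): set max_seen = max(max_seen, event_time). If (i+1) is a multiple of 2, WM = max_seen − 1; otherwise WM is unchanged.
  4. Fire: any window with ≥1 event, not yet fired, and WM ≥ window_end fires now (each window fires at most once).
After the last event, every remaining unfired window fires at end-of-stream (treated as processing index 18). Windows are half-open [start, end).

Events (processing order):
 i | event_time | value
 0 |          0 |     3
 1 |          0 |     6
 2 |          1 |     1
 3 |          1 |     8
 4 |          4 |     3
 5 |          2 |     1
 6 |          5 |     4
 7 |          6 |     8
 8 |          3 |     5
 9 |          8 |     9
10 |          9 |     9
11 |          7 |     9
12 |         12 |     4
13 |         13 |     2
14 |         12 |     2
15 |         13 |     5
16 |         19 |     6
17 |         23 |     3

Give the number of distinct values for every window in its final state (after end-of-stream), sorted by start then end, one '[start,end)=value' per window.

[0,17)=8 [19,23)=1 [23,27)=1

i=0 t=0 v=3: → [0,4); WM=−∞
i=1 t=0 v=6: → [0,4); WM=-1
i=2 t=1 v=1: → [0,5); WM=-1
i=3 t=1 v=8: → [0,5); WM=0
i=4 t=4 v=3: → [0,8); WM=0
i=5 t=2 v=1: → [0,8); WM=3
i=6 t=5 v=4: → [0,9); WM=3
i=7 t=6 v=8: → [0,10); WM=5
i=8 t=3 v=5: DROP (t<5-0); WM=5
i=9 t=8 v=9: → [0,12); WM=7
i=10 t=9 v=9: → [0,13); WM=7
i=11 t=7 v=9: → [0,13); WM=8
i=12 t=12 v=4: → [0,16); WM=8
i=13 t=13 v=2: → [0,17); WM=12
i=14 t=12 v=2: → [0,17); WM=12
i=15 t=13 v=5: → [0,17); WM=12
i=16 t=19 v=6: → [19,23); WM=12
i=17 t=23 v=3: → [23,27); WM=22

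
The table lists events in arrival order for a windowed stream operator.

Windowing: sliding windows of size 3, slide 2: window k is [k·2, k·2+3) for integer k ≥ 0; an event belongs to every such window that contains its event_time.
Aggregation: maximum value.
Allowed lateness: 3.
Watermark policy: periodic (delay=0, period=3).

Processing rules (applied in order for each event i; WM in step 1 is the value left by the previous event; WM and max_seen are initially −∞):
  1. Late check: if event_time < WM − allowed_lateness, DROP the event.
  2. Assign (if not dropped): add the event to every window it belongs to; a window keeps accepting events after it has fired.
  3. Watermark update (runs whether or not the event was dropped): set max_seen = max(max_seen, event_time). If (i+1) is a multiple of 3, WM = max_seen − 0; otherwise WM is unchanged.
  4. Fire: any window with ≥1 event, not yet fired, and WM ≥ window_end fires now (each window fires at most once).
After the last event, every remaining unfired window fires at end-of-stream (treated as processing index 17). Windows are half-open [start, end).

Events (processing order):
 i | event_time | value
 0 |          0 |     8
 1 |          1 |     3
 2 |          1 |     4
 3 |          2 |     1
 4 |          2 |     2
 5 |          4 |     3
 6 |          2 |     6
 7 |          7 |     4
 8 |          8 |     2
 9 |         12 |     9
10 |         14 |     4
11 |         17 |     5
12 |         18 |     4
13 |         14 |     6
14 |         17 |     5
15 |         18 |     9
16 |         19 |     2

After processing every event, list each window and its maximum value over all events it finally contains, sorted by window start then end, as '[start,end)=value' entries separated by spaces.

i=0 t=0 v=8: → [0,3); WM=−∞
i=1 t=1 v=3: → [0,3); WM=−∞
i=2 t=1 v=4: → [0,3); WM=1
i=3 t=2 v=1: → [2,5),[0,3); WM=1
i=4 t=2 v=2: → [2,5),[0,3); WM=1
i=5 t=4 v=3: → [4,7),[2,5); WM=4; [0,3) fires=8
i=6 t=2 v=6: → [2,5),[0,3); WM=4
i=7 t=7 v=4: → [6,9); WM=4
i=8 t=8 v=2: → [8,11),[6,9); WM=8; [2,5) fires=6 [4,7) fires=3
i=9 t=12 v=9: → [12,15),[10,13); WM=8
i=10 t=14 v=4: → [14,17),[12,15); WM=8
i=11 t=17 v=5: → [16,19); WM=17; [6,9) fires=4 [8,11) fires=2 [10,13) fires=9 [12,15) fires=9 [14,17) fires=4
i=12 t=18 v=4: → [18,21),[16,19); WM=17
i=13 t=14 v=6: → [14,17),[12,15); WM=17
i=14 t=17 v=5: → [16,19); WM=18
i=15 t=18 v=9: → [18,21),[16,19); WM=18
i=16 t=19 v=2: → [18,21); WM=18

[0,3)=8 [2,5)=6 [4,7)=3 [6,9)=4 [8,11)=2 [10,13)=9 [12,15)=9 [14,17)=6 [16,19)=9 [18,21)=9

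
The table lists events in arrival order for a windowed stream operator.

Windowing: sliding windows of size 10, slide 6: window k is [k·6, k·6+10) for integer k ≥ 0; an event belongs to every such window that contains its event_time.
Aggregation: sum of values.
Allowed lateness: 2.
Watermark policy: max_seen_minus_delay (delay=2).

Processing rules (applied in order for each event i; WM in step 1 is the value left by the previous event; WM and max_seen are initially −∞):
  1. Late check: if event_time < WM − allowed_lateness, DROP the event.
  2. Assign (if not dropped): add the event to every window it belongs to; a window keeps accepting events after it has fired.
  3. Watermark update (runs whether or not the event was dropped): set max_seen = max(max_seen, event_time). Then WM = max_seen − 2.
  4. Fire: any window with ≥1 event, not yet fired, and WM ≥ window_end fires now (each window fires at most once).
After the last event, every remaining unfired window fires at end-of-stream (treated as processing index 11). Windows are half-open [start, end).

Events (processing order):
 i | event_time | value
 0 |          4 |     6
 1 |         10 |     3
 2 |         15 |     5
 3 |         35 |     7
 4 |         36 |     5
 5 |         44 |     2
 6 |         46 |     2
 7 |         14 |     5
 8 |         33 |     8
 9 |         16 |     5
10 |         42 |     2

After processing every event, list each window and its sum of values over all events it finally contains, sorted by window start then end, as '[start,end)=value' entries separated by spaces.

[0,10)=6 [6,16)=8 [12,22)=5 [30,40)=12 [36,46)=9 [42,52)=6

i=0 t=4 v=6: → [0,10); WM=2
i=1 t=10 v=3: → [6,16); WM=8
i=2 t=15 v=5: → [12,22),[6,16); WM=13; [0,10) fires=6
i=3 t=35 v=7: → [30,40); WM=33; [6,16) fires=8 [12,22) fires=5
i=4 t=36 v=5: → [36,46),[30,40); WM=34
i=5 t=44 v=2: → [42,52),[36,46); WM=42; [30,40) fires=12
i=6 t=46 v=2: → [42,52); WM=44
i=7 t=14 v=5: DROP (t<44-2); WM=44
i=8 t=33 v=8: DROP (t<44-2); WM=44
i=9 t=16 v=5: DROP (t<44-2); WM=44
i=10 t=42 v=2: → [42,52),[36,46); WM=44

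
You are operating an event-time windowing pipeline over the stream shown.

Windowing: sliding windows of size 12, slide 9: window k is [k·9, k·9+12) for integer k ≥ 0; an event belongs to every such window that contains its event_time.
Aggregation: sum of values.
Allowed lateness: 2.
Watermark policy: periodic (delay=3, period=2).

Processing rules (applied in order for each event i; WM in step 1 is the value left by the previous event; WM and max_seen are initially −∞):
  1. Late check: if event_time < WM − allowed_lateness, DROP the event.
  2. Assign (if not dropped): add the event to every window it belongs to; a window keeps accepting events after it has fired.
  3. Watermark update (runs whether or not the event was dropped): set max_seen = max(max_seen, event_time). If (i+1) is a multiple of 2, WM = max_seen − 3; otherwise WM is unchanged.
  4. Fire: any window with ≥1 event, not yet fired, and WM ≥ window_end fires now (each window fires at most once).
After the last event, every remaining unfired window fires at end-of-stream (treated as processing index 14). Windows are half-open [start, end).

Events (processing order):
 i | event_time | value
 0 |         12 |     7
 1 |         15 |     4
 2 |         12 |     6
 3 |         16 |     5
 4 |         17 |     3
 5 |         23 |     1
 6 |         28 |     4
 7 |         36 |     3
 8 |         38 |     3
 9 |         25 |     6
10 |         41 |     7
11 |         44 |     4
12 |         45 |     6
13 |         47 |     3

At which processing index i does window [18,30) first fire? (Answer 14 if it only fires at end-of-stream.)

i=0 t=12 v=7: → [9,21); WM=−∞
i=1 t=15 v=4: → [9,21); WM=12
i=2 t=12 v=6: → [9,21); WM=12
i=3 t=16 v=5: → [9,21); WM=13
i=4 t=17 v=3: → [9,21); WM=13
i=5 t=23 v=1: → [18,30); WM=20
i=6 t=28 v=4: → [27,39),[18,30); WM=20
i=7 t=36 v=3: → [36,48),[27,39); WM=33; [9,21) fires=25 [18,30) fires=5
i=8 t=38 v=3: → [36,48),[27,39); WM=33
i=9 t=25 v=6: DROP (t<33-2); WM=35
i=10 t=41 v=7: → [36,48); WM=35
i=11 t=44 v=4: → [36,48); WM=41; [27,39) fires=10
i=12 t=45 v=6: → [45,57),[36,48); WM=41
i=13 t=47 v=3: → [45,57),[36,48); WM=44

7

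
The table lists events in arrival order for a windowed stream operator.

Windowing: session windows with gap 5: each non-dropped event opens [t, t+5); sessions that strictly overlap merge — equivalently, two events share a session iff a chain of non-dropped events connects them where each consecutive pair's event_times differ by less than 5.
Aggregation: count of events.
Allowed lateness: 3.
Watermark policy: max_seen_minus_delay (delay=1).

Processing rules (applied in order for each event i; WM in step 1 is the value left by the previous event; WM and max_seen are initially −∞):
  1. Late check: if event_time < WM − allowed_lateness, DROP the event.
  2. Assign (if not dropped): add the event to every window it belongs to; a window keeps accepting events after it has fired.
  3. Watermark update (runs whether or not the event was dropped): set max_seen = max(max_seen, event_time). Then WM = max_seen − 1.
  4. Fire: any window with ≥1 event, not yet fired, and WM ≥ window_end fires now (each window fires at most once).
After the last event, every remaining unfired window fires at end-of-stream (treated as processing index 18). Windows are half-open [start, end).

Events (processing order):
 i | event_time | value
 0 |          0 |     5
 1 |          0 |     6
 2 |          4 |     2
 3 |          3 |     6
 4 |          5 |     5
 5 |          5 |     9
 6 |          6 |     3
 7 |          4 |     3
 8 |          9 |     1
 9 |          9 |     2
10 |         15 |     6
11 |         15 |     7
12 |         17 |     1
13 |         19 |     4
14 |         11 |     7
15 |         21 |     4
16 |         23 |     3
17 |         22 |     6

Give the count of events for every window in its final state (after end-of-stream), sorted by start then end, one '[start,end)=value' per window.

i=0 t=0 v=5: → [0,5); WM=-1
i=1 t=0 v=6: → [0,5); WM=-1
i=2 t=4 v=2: → [0,9); WM=3
i=3 t=3 v=6: → [0,9); WM=3
i=4 t=5 v=5: → [0,10); WM=4
i=5 t=5 v=9: → [0,10); WM=4
i=6 t=6 v=3: → [0,11); WM=5
i=7 t=4 v=3: → [0,11); WM=5
i=8 t=9 v=1: → [0,14); WM=8
i=9 t=9 v=2: → [0,14); WM=8
i=10 t=15 v=6: → [15,20); WM=14
i=11 t=15 v=7: → [15,20); WM=14
i=12 t=17 v=1: → [15,22); WM=16
i=13 t=19 v=4: → [15,24); WM=18
i=14 t=11 v=7: DROP (t<18-3); WM=18
i=15 t=21 v=4: → [15,26); WM=20
i=16 t=23 v=3: → [15,28); WM=22
i=17 t=22 v=6: → [15,28); WM=22

[0,14)=10 [15,28)=7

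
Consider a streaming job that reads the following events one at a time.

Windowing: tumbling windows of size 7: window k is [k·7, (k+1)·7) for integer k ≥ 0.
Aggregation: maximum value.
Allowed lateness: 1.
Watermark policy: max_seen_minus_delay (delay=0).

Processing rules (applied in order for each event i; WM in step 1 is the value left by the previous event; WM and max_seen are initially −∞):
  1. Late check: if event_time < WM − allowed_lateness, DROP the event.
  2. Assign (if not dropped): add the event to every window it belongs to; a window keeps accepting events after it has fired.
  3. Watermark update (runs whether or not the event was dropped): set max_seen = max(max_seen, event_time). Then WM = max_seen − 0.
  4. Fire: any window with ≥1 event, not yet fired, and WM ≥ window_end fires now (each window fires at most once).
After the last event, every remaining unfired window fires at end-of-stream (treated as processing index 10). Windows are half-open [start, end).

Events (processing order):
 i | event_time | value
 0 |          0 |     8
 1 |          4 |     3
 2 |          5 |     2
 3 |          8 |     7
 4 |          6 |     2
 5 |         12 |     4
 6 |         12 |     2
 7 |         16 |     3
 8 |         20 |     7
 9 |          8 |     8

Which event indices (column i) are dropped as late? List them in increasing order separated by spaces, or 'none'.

i=0 t=0 v=8: → [0,7); WM=0
i=1 t=4 v=3: → [0,7); WM=4
i=2 t=5 v=2: → [0,7); WM=5
i=3 t=8 v=7: → [7,14); WM=8; [0,7) fires=8
i=4 t=6 v=2: DROP (t<8-1); WM=8
i=5 t=12 v=4: → [7,14); WM=12
i=6 t=12 v=2: → [7,14); WM=12
i=7 t=16 v=3: → [14,21); WM=16; [7,14) fires=7
i=8 t=20 v=7: → [14,21); WM=20
i=9 t=8 v=8: DROP (t<20-1); WM=20

4 9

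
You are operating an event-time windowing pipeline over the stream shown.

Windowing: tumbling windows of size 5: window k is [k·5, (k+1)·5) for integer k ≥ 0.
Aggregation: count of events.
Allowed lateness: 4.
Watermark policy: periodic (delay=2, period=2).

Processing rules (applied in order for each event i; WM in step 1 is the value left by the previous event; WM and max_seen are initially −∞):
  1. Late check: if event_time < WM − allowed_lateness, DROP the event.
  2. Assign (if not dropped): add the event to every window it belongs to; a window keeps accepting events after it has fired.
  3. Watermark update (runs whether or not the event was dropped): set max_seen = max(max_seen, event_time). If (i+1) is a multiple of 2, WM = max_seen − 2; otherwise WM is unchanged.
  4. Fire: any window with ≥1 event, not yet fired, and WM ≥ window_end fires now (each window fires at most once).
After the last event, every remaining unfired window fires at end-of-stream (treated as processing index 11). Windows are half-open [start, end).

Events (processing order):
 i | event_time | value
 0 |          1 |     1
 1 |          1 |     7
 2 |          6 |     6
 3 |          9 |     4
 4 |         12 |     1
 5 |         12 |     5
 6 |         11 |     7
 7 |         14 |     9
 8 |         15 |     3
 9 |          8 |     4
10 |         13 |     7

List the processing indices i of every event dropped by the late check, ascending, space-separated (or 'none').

i=0 t=1 v=1: → [0,5); WM=−∞
i=1 t=1 v=7: → [0,5); WM=-1
i=2 t=6 v=6: → [5,10); WM=-1
i=3 t=9 v=4: → [5,10); WM=7; [0,5) fires=2
i=4 t=12 v=1: → [10,15); WM=7
i=5 t=12 v=5: → [10,15); WM=10; [5,10) fires=2
i=6 t=11 v=7: → [10,15); WM=10
i=7 t=14 v=9: → [10,15); WM=12
i=8 t=15 v=3: → [15,20); WM=12
i=9 t=8 v=4: → [5,10); WM=13
i=10 t=13 v=7: → [10,15); WM=13

none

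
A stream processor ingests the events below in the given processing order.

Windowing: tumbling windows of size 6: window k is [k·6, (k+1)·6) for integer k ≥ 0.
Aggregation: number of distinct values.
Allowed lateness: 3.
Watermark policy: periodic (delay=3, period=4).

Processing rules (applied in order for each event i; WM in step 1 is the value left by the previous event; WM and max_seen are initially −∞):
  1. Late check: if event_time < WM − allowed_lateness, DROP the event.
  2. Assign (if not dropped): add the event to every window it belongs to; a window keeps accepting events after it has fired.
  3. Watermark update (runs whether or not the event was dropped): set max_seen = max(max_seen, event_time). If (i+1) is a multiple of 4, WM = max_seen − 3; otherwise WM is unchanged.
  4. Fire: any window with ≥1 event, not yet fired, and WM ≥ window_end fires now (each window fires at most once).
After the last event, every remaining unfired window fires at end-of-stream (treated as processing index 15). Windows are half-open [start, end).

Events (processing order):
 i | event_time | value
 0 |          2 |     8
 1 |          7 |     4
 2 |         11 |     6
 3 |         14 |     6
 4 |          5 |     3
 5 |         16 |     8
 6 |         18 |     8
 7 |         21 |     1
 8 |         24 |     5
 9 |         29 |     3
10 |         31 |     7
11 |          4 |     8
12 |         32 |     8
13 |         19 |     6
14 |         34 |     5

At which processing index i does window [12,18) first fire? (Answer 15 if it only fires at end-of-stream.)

7

i=0 t=2 v=8: → [0,6); WM=−∞
i=1 t=7 v=4: → [6,12); WM=−∞
i=2 t=11 v=6: → [6,12); WM=−∞
i=3 t=14 v=6: → [12,18); WM=11; [0,6) fires=1
i=4 t=5 v=3: DROP (t<11-3); WM=11
i=5 t=16 v=8: → [12,18); WM=11
i=6 t=18 v=8: → [18,24); WM=11
i=7 t=21 v=1: → [18,24); WM=18; [6,12) fires=2 [12,18) fires=2
i=8 t=24 v=5: → [24,30); WM=18
i=9 t=29 v=3: → [24,30); WM=18
i=10 t=31 v=7: → [30,36); WM=18
i=11 t=4 v=8: DROP (t<18-3); WM=28; [18,24) fires=2
i=12 t=32 v=8: → [30,36); WM=28
i=13 t=19 v=6: DROP (t<28-3); WM=28
i=14 t=34 v=5: → [30,36); WM=28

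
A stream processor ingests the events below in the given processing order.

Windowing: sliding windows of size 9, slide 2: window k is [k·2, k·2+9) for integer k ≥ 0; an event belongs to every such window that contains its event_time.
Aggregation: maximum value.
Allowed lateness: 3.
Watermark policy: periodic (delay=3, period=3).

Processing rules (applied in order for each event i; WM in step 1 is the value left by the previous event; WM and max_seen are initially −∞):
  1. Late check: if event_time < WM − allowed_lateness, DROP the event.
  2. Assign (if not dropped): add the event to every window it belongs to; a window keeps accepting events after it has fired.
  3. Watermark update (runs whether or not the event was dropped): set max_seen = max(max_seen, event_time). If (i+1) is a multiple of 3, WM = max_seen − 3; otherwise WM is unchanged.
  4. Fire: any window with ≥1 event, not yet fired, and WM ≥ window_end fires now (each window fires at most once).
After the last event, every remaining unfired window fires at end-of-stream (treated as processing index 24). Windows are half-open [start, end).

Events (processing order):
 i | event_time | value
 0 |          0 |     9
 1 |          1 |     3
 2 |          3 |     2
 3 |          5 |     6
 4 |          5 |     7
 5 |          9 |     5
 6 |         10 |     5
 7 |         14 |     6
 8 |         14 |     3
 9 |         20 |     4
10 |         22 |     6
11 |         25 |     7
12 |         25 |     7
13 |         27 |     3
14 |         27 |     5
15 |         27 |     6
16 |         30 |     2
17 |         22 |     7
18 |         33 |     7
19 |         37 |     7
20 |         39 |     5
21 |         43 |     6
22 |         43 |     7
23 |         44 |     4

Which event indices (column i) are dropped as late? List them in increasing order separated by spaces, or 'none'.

i=0 t=0 v=9: → [0,9); WM=−∞
i=1 t=1 v=3: → [0,9); WM=−∞
i=2 t=3 v=2: → [2,11),[0,9); WM=0
i=3 t=5 v=6: → [4,13),[2,11),[0,9); WM=0
i=4 t=5 v=7: → [4,13),[2,11),[0,9); WM=0
i=5 t=9 v=5: → [8,17),[6,15),[4,13),[2,11); WM=6
i=6 t=10 v=5: → [10,19),[8,17),[6,15),[4,13),[2,11); WM=6
i=7 t=14 v=6: → [14,23),[12,21),[10,19),[8,17),[6,15); WM=6
i=8 t=14 v=3: → [14,23),[12,21),[10,19),[8,17),[6,15); WM=11; [0,9) fires=9 [2,11) fires=7
i=9 t=20 v=4: → [20,29),[18,27),[16,25),[14,23),[12,21); WM=11
i=10 t=22 v=6: → [22,31),[20,29),[18,27),[16,25),[14,23); WM=11
i=11 t=25 v=7: → [24,33),[22,31),[20,29),[18,27); WM=22; [4,13) fires=7 [6,15) fires=6 [8,17) fires=6 [10,19) fires=6 [12,21) fires=6
i=12 t=25 v=7: → [24,33),[22,31),[20,29),[18,27); WM=22
i=13 t=27 v=3: → [26,35),[24,33),[22,31),[20,29); WM=22
i=14 t=27 v=5: → [26,35),[24,33),[22,31),[20,29); WM=24; [14,23) fires=6
i=15 t=27 v=6: → [26,35),[24,33),[22,31),[20,29); WM=24
i=16 t=30 v=2: → [30,39),[28,37),[26,35),[24,33),[22,31); WM=24
i=17 t=22 v=7: → [22,31),[20,29),[18,27),[16,25),[14,23); WM=27; [16,25) fires=7 [18,27) fires=7
i=18 t=33 v=7: → [32,41),[30,39),[28,37),[26,35); WM=27
i=19 t=37 v=7: → [36,45),[34,43),[32,41),[30,39); WM=27
i=20 t=39 v=5: → [38,47),[36,45),[34,43),[32,41); WM=36; [20,29) fires=7 [22,31) fires=7 [24,33) fires=7 [26,35) fires=7
i=21 t=43 v=6: → [42,51),[40,49),[38,47),[36,45); WM=36
i=22 t=43 v=7: → [42,51),[40,49),[38,47),[36,45); WM=36
i=23 t=44 v=4: → [44,53),[42,51),[40,49),[38,47),[36,45); WM=41; [28,37) fires=7 [30,39) fires=7 [32,41) fires=7

none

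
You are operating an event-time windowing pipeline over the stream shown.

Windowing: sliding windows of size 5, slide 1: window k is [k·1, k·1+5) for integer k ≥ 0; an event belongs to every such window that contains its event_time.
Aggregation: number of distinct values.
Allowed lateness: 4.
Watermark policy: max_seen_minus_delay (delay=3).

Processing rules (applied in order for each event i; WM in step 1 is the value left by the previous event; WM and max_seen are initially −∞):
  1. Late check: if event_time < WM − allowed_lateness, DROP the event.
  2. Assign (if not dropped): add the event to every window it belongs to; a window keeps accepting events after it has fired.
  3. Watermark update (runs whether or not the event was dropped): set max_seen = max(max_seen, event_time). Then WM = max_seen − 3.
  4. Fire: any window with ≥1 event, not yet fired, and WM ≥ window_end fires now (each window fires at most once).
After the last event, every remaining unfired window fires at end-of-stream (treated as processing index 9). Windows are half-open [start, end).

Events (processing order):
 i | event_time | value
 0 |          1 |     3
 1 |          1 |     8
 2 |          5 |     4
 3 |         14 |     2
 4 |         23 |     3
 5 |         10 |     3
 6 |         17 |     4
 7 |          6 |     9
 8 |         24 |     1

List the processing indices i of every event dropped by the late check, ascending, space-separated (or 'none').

5 7

i=0 t=1 v=3: → [1,6),[0,5); WM=-2
i=1 t=1 v=8: → [1,6),[0,5); WM=-2
i=2 t=5 v=4: → [5,10),[4,9),[3,8),[2,7),[1,6); WM=2
i=3 t=14 v=2: → [14,19),[13,18),[12,17),[11,16),[10,15); WM=11; [0,5) fires=2 [1,6) fires=3 [2,7) fires=1 [3,8) fires=1 [4,9) fires=1 [5,10) fires=1
i=4 t=23 v=3: → [23,28),[22,27),[21,26),[20,25),[19,24); WM=20; [10,15) fires=1 [11,16) fires=1 [12,17) fires=1 [13,18) fires=1 [14,19) fires=1
i=5 t=10 v=3: DROP (t<20-4); WM=20
i=6 t=17 v=4: → [17,22),[16,21),[15,20),[14,19),[13,18); WM=20; [15,20) fires=1
i=7 t=6 v=9: DROP (t<20-4); WM=20
i=8 t=24 v=1: → [24,29),[23,28),[22,27),[21,26),[20,25); WM=21; [16,21) fires=1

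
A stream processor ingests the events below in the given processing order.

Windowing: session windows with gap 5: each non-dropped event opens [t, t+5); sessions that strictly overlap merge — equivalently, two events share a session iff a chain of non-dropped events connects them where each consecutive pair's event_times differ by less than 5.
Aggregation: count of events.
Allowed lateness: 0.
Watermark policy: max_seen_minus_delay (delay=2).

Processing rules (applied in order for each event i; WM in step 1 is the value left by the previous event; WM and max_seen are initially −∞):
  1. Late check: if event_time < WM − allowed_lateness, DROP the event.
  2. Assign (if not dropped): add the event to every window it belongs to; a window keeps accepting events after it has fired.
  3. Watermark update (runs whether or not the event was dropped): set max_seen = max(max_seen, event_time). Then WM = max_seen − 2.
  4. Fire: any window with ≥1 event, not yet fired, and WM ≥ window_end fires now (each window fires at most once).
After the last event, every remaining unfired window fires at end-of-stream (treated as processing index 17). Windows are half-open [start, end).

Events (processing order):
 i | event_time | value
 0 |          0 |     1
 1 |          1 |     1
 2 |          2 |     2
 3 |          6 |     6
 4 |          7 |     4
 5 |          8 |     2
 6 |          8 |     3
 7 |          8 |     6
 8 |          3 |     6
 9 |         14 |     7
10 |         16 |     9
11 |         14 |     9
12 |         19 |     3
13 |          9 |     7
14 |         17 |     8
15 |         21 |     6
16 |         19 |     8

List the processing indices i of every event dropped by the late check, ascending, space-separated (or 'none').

8 13

i=0 t=0 v=1: → [0,5); WM=-2
i=1 t=1 v=1: → [0,6); WM=-1
i=2 t=2 v=2: → [0,7); WM=0
i=3 t=6 v=6: → [0,11); WM=4
i=4 t=7 v=4: → [0,12); WM=5
i=5 t=8 v=2: → [0,13); WM=6
i=6 t=8 v=3: → [0,13); WM=6
i=7 t=8 v=6: → [0,13); WM=6
i=8 t=3 v=6: DROP (t<6-0); WM=6
i=9 t=14 v=7: → [14,19); WM=12
i=10 t=16 v=9: → [14,21); WM=14
i=11 t=14 v=9: → [14,21); WM=14
i=12 t=19 v=3: → [14,24); WM=17
i=13 t=9 v=7: DROP (t<17-0); WM=17
i=14 t=17 v=8: → [14,24); WM=17
i=15 t=21 v=6: → [14,26); WM=19
i=16 t=19 v=8: → [14,26); WM=19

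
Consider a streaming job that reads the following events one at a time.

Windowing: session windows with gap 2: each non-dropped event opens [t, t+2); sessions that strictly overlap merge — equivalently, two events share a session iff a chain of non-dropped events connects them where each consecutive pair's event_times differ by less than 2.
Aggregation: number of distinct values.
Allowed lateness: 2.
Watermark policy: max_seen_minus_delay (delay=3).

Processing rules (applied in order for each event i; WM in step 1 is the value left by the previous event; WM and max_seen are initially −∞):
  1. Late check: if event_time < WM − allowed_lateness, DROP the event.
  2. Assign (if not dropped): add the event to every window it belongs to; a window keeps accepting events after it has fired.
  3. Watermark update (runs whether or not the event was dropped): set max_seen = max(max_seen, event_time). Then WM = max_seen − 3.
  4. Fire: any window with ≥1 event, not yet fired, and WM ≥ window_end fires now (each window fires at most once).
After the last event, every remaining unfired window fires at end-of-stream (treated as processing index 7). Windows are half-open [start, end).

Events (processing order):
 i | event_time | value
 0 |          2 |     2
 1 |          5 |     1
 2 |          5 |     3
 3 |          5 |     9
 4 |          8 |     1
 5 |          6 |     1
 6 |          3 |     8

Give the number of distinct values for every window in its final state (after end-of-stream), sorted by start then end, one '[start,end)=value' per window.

i=0 t=2 v=2: → [2,4); WM=-1
i=1 t=5 v=1: → [5,7); WM=2
i=2 t=5 v=3: → [5,7); WM=2
i=3 t=5 v=9: → [5,7); WM=2
i=4 t=8 v=1: → [8,10); WM=5
i=5 t=6 v=1: → [5,8); WM=5
i=6 t=3 v=8: → [2,5); WM=5

[2,5)=2 [5,8)=3 [8,10)=1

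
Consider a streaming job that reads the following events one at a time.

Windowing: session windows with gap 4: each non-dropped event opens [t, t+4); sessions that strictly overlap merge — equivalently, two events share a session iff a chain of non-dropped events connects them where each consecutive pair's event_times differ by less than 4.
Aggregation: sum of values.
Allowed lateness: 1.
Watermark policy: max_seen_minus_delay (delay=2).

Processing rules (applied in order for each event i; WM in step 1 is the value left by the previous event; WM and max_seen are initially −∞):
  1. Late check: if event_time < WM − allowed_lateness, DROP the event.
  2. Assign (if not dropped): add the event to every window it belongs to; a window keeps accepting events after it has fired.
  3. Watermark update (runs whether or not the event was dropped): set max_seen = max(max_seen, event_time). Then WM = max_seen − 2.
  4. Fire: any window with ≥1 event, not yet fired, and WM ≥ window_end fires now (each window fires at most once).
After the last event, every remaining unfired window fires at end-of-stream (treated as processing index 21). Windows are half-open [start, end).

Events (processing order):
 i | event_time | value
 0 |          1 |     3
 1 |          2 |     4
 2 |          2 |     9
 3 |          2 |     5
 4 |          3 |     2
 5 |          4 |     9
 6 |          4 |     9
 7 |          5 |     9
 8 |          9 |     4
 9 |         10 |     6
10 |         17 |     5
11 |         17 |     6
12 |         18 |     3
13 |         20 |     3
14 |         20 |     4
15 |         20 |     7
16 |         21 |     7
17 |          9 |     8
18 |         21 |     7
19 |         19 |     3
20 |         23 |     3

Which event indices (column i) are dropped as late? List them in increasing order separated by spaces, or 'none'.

17

i=0 t=1 v=3: → [1,5); WM=-1
i=1 t=2 v=4: → [1,6); WM=0
i=2 t=2 v=9: → [1,6); WM=0
i=3 t=2 v=5: → [1,6); WM=0
i=4 t=3 v=2: → [1,7); WM=1
i=5 t=4 v=9: → [1,8); WM=2
i=6 t=4 v=9: → [1,8); WM=2
i=7 t=5 v=9: → [1,9); WM=3
i=8 t=9 v=4: → [9,13); WM=7
i=9 t=10 v=6: → [9,14); WM=8
i=10 t=17 v=5: → [17,21); WM=15
i=11 t=17 v=6: → [17,21); WM=15
i=12 t=18 v=3: → [17,22); WM=16
i=13 t=20 v=3: → [17,24); WM=18
i=14 t=20 v=4: → [17,24); WM=18
i=15 t=20 v=7: → [17,24); WM=18
i=16 t=21 v=7: → [17,25); WM=19
i=17 t=9 v=8: DROP (t<19-1); WM=19
i=18 t=21 v=7: → [17,25); WM=19
i=19 t=19 v=3: → [17,25); WM=19
i=20 t=23 v=3: → [17,27); WM=21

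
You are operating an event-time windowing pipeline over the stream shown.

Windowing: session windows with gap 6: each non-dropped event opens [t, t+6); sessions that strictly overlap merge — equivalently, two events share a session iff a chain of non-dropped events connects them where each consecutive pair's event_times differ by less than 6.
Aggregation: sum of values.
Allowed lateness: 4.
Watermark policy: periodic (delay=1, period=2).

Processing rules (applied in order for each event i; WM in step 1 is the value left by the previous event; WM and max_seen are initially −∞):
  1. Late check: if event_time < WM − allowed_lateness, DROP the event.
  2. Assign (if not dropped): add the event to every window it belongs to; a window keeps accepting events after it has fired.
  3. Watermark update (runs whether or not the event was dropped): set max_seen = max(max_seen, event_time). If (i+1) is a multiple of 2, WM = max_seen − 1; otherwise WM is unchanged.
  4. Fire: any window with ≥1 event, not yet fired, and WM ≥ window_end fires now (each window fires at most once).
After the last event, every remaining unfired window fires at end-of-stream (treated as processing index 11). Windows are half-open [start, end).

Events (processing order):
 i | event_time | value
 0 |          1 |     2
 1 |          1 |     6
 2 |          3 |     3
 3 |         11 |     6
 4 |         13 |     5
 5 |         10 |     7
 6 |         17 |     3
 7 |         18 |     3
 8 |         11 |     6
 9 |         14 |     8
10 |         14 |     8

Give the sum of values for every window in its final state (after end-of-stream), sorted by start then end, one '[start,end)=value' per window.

[1,9)=11 [10,24)=40

i=0 t=1 v=2: → [1,7); WM=−∞
i=1 t=1 v=6: → [1,7); WM=0
i=2 t=3 v=3: → [1,9); WM=0
i=3 t=11 v=6: → [11,17); WM=10
i=4 t=13 v=5: → [11,19); WM=10
i=5 t=10 v=7: → [10,19); WM=12
i=6 t=17 v=3: → [10,23); WM=12
i=7 t=18 v=3: → [10,24); WM=17
i=8 t=11 v=6: DROP (t<17-4); WM=17
i=9 t=14 v=8: → [10,24); WM=17
i=10 t=14 v=8: → [10,24); WM=17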